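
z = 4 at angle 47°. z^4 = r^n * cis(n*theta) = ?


r^4 = 4^4 = 256
n*theta = 4*47° = 188° = 188° (mod 360)
a = 256*cos(188°) = -253.5086
b = 256*sin(188°) = -35.6283

256 cis(188°) = -253.5086 - 35.6283i


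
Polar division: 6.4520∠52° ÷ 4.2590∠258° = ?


r = 6.4520 / 4.2590 = 1.5149
theta = 52° - 258° = -206° = 154° (mod 360)

1.5149 cis(154°)


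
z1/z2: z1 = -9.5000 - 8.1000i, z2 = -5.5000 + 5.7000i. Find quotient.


Conjugate of z2 = -5.5000 - 5.7000i
Numerator: (-9.5000 - 8.1000i)(-5.5000 - 5.7000i) = 6.0800 + 98.7000i
Denominator: (-5.5)^2 + 5.7^2 = 62.74
Result = (6.0800 + 98.7000i)/62.74

0.0969 + 1.5732i


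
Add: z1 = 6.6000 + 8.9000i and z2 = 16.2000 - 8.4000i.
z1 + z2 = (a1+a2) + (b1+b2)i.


Real: 6.6 + 16.2 = 22.8
Imag: 8.9 - 8.4 = 0.5

22.8000 + 0.5000i


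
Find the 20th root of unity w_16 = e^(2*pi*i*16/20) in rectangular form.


Angle = 360*16/20 = 288°
a = cos(288°) = 0.3090
b = sin(288°) = -0.9511

0.3090 - 0.9511i


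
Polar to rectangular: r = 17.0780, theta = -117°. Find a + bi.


a = 17.0780*cos(-117°) = 17.0780*(-0.45399) = -7.7532
b = 17.0780*sin(-117°) = 17.0780*(-0.891007) = -15.2166

-7.7532 - 15.2166i


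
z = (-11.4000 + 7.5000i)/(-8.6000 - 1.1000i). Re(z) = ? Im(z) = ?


Multiply by conjugate: (-11.4000 + 7.5000i)(-8.6000 + 1.1000i) / ((-8.6)^2 + (-1.1)^2)
Numerator real = -11.4*(-8.6) + 7.5*(-1.1) = 89.79
Numerator imag = 7.5*(-8.6) - (-11.4)*(-1.1) = -77.04
Denominator = 75.17
Re(z) = 89.79/75.17 = 1.1945
Im(z) = -77.04/75.17 = -1.0249

Re(z) = 1.1945, Im(z) = -1.0249


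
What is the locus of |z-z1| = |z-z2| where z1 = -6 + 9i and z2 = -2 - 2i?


Equal distances means the locus is the perpendicular bisector of z1 and z2.
Midpoint = ((-6+(-2))/2, (9+(-2))/2) = (-4.0000, 3.5000)

Perpendicular bisector through (-4.0000, 3.5000)


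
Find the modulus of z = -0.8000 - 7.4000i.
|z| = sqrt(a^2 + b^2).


|z| = sqrt((-0.8)^2 + (-7.4)^2) = sqrt(0.64 + 54.76) = sqrt(55.4) = 7.4431

|z| = 7.4431


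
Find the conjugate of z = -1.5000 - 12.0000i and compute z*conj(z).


z_bar = -1.5000 + 12.0000i
z*z_bar = (-1.5)^2 + (-12)^2 = 2.25 + 144 = 146.25

z_bar = -1.5000 + 12.0000i, z*z_bar = 146.25


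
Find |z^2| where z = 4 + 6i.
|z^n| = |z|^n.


|z| = sqrt(16+36) = sqrt(52) = 7.2111
|z^2| = |z|^2 = (sqrt(52))^2 = 52

|z^2| = 52


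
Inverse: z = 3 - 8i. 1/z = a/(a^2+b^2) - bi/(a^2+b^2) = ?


|z|^2 = 9+64 = 73
1/z = (3 + 8i)/73

1/z = 0.0411 + 0.1096i


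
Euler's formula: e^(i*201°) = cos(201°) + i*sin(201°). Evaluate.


cos(201°) = -0.9336
sin(201°) = -0.3584

e^(i*201°) = -0.9336 - 0.3584i


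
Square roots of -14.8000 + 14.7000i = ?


|z| = sqrt(219.04+216.09) = 20.8598
sqrt((|z|+a)/2) = sqrt((20.8598+(-14.8))/2) = sqrt(3.0299) = 1.7407
sqrt((|z|-a)/2) = sqrt((20.8598-(-14.8))/2) = sqrt(17.8299) = 4.2225

±(1.7407 + 4.2225i) i.e. 1.7407 + 4.2225i and -1.7407 - 4.2225i


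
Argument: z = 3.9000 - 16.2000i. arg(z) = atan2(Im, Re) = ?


Re = 3.9, Im = -16.2
arg = atan2(-16.2, 3.9) = -76.4641 degrees

arg(z) = -76.4641 degrees


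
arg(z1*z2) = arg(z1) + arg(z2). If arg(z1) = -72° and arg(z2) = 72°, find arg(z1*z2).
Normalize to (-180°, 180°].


arg(z1*z2) = -72° + 72° = 0°
Normalized to (-180°, 180°]: 0°

0°


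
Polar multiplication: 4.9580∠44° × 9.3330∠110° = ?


r = 4.9580 * 9.3330 = 46.2730
theta = 44° + 110° = 154° = 154° (mod 360)

46.2730 cis(154°)


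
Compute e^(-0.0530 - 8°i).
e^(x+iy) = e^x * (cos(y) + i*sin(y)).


e^-0.0530 = 0.9484
cos(-8°) = 0.9903
sin(-8°) = -0.1392
Real = 0.9484*0.9903 = 0.9392
Imag = 0.9484*(-0.1392) = -0.1320

0.9392 - 0.1320i


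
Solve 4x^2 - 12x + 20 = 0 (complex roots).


disc = (-12)^2 - 4*4*20 = 144 - 320 = -176
sqrt(|disc|) = sqrt(176) = 13.2665
Real part = 12/(2*4) = 1.5000
Imag part = 13.2665/(2*4) = 1.6583

1.5000 ± 1.6583i


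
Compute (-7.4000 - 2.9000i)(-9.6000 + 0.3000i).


Real = -7.4*(-9.6) - (-2.9)*0.3 = 71.04 - (-0.87) = 71.91
Imag = -7.4*0.3 - (9.6)*(-2.9) = -2.22 + 27.84 = 25.62

71.9100 + 25.6200i


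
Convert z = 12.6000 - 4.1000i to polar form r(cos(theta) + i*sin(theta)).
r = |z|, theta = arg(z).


r = sqrt(158.76+16.81) = sqrt(175.57) = 13.2503
theta = atan2(-4.1, 12.6) = -18.0247 degrees

r = 13.2503, theta = -18.0247 degrees


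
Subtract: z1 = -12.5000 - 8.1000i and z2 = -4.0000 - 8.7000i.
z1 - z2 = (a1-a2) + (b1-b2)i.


Real: -12.5 + 4 = -8.5
Imag: -8.1 + 8.7 = 0.6

-8.5000 + 0.6000i


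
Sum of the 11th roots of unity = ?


The sum of all 11th roots of unity is 0.
Geometric series: (1 - w^11)/(1 - w) = (1-1)/(1-w) = 0 since w^11 = 1, w ≠ 1.
Alternatively: coefficient of z^10 in z^11 - 1 is 0.

0


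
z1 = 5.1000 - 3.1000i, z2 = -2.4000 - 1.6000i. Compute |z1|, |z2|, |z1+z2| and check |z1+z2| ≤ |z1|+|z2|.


|z1| = sqrt(5.1^2 + (-3.1)^2) = sqrt(35.62) = 5.9682
|z2| = sqrt((-2.4)^2 + (-1.6)^2) = sqrt(8.32) = 2.8844
z1+z2 = 2.7000 - 4.7000i
|z1+z2| = sqrt(29.38) = 5.4203
|z1|+|z2| = 5.9682 + 2.8844 = 8.8526

|z1+z2| = 5.4203 ≤ |z1|+|z2| = 8.8526 (verified)


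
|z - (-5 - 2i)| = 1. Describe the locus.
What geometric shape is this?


|z - z0| = r is a circle with center z0 and radius r.
Center = (-5, -2), radius = 1

Circle with center (-5, -2) and radius 1


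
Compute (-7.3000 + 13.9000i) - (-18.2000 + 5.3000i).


Real: -7.3 + 18.2 = 10.9
Imag: 13.9 - 5.3 = 8.6

10.9000 + 8.6000i


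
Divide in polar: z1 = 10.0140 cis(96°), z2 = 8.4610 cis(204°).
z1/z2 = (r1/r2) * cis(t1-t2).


r = 10.0140 / 8.4610 = 1.1835
theta = 96° - 204° = -108° = 252° (mod 360)

1.1835 cis(252°)


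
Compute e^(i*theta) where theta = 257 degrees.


cos(257°) = -0.2250
sin(257°) = -0.9744

e^(i*257°) = -0.2250 - 0.9744i


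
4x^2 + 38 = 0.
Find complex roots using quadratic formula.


disc = 0^2 - 4*4*38 = 0 - 608 = -608
sqrt(|disc|) = sqrt(608) = 24.6577
Real part = 0/(2*4) = 0
Imag part = 24.6577/(2*4) = 3.0822

0 ± 3.0822i


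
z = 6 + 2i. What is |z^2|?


|z| = sqrt(36+4) = sqrt(40) = 6.3246
|z^2| = |z|^2 = (sqrt(40))^2 = 40

|z^2| = 40


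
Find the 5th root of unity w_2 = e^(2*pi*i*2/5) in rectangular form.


Angle = 360*2/5 = 144°
a = cos(144°) = -0.8090
b = sin(144°) = 0.5878

-0.8090 + 0.5878i


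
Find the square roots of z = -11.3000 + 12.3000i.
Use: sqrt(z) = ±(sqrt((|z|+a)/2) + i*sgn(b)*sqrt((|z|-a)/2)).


|z| = sqrt(127.69+151.29) = 16.7027
sqrt((|z|+a)/2) = sqrt((16.7027+(-11.3))/2) = sqrt(2.7013) = 1.6436
sqrt((|z|-a)/2) = sqrt((16.7027-(-11.3))/2) = sqrt(14.0013) = 3.7418

±(1.6436 + 3.7418i) i.e. 1.6436 + 3.7418i and -1.6436 - 3.7418i


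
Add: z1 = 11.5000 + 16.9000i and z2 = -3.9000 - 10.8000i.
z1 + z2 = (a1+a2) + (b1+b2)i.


Real: 11.5 - 3.9 = 7.6
Imag: 16.9 - 10.8 = 6.1

7.6000 + 6.1000i


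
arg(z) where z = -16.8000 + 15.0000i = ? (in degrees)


Re = -16.8, Im = 15
arg = atan2(15, -16.8) = 138.2397 degrees

arg(z) = 138.2397 degrees


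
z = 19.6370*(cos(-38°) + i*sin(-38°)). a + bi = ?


a = 19.6370*cos(-38°) = 19.6370*0.78801 = 15.4742
b = 19.6370*sin(-38°) = 19.6370*(-0.61566) = -12.0897

15.4742 - 12.0897i


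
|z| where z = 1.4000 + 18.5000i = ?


|z| = sqrt(1.4^2 + 18.5^2) = sqrt(1.96 + 342.25) = sqrt(344.21) = 18.5529

|z| = 18.5529


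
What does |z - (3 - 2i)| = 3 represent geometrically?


|z - z0| = r is a circle with center z0 and radius r.
Center = (3, -2), radius = 3

Circle with center (3, -2) and radius 3


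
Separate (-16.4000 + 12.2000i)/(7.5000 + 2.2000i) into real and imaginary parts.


Multiply by conjugate: (-16.4000 + 12.2000i)(7.5000 - 2.2000i) / (7.5^2 + 2.2^2)
Numerator real = -16.4*7.5 + 12.2*2.2 = -96.16
Numerator imag = 12.2*7.5 - (-16.4)*2.2 = 127.58
Denominator = 61.09
Re(z) = -96.16/61.09 = -1.5741
Im(z) = 127.58/61.09 = 2.0884

Re(z) = -1.5741, Im(z) = 2.0884


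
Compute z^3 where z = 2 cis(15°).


r^3 = 2^3 = 8
n*theta = 3*15° = 45° = 45° (mod 360)
a = 8*cos(45°) = 5.6569
b = 8*sin(45°) = 5.6569

8 cis(45°) = 5.6569 + 5.6569i


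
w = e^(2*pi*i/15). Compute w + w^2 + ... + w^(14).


With w = e^(2*pi*i/15), all 15 of the 15th roots of unity w^0 = 1, w, ..., w^(14) sum to 0: 1 + w + ... + w^(14) = (1 - w^15)/(1 - w) = 0 since w^15 = 1, w ≠ 1.
Removing the root 1: w + w^2 + ... + w^(14) = 0 - 1 = -1

Sum = -1


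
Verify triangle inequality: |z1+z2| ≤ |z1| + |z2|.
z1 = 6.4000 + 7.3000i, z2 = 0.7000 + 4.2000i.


|z1| = sqrt(6.4^2 + 7.3^2) = sqrt(94.25) = 9.7082
|z2| = sqrt(0.7^2 + 4.2^2) = sqrt(18.13) = 4.2579
z1+z2 = 7.1000 + 11.5000i
|z1+z2| = sqrt(182.66) = 13.5152
|z1|+|z2| = 9.7082 + 4.2579 = 13.9661

|z1+z2| = 13.5152 ≤ |z1|+|z2| = 13.9661 (verified)


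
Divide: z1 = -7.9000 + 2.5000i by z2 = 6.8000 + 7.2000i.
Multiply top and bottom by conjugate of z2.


Conjugate of z2 = 6.8000 - 7.2000i
Numerator: (-7.9000 + 2.5000i)(6.8000 - 7.2000i) = -35.7200 + 73.8800i
Denominator: 6.8^2 + 7.2^2 = 98.08
Result = (-35.7200 + 73.8800i)/98.08

-0.3642 + 0.7533i


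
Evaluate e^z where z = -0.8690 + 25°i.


e^-0.8690 = 0.4194
cos(25°) = 0.9063
sin(25°) = 0.4226
Real = 0.4194*0.9063 = 0.3801
Imag = 0.4194*0.4226 = 0.1772

0.3801 + 0.1772i


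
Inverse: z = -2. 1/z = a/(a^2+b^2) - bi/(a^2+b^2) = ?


|z|^2 = 4+0 = 4
1/z = (-2 - 0i)/4

1/z = -0.5000 + 0i


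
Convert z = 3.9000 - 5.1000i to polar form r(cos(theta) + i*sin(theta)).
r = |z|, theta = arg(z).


r = sqrt(15.21+26.01) = sqrt(41.22) = 6.4203
theta = atan2(-5.1, 3.9) = -52.5946 degrees

r = 6.4203, theta = -52.5946 degrees


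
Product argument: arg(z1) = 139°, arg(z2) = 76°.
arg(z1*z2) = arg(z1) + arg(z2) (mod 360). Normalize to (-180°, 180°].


arg(z1*z2) = 139° + 76° = 215°
Normalized to (-180°, 180°]: -145°

-145°


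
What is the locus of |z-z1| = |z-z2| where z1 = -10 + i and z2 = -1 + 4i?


Equal distances means the locus is the perpendicular bisector of z1 and z2.
Midpoint = ((-10+(-1))/2, (1+4)/2) = (-5.5000, 2.5000)

Perpendicular bisector through (-5.5000, 2.5000)


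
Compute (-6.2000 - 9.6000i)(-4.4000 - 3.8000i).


Real = -6.2*(-4.4) - (-9.6)*(-3.8) = 27.28 - 36.48 = -9.2
Imag = -6.2*(-3.8) - (4.4)*(-9.6) = 23.56 + 42.24 = 65.8

-9.2000 + 65.8000i


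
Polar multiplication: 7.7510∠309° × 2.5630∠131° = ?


r = 7.7510 * 2.5630 = 19.8658
theta = 309° + 131° = 440° = 80° (mod 360)

19.8658 cis(80°)


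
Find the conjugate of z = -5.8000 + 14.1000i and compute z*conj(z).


z_bar = -5.8000 - 14.1000i
z*z_bar = (-5.8)^2 + 14.1^2 = 33.64 + 198.81 = 232.45

z_bar = -5.8000 - 14.1000i, z*z_bar = 232.45


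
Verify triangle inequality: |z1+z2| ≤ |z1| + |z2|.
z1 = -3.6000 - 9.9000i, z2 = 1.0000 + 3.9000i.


|z1| = sqrt((-3.6)^2 + (-9.9)^2) = sqrt(110.97) = 10.5342
|z2| = sqrt(1^2 + 3.9^2) = sqrt(16.21) = 4.0262
z1+z2 = -2.6000 - 6.0000i
|z1+z2| = sqrt(42.76) = 6.5391
|z1|+|z2| = 10.5342 + 4.0262 = 14.5604

|z1+z2| = 6.5391 ≤ |z1|+|z2| = 14.5604 (verified)


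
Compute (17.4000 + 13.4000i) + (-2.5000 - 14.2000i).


Real: 17.4 - 2.5 = 14.9
Imag: 13.4 - 14.2 = -0.8

14.9000 - 0.8000i


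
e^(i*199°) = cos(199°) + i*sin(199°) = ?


cos(199°) = -0.9455
sin(199°) = -0.3256

e^(i*199°) = -0.9455 - 0.3256i


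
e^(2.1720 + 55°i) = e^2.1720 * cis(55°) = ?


e^2.1720 = 8.7758
cos(55°) = 0.57358
sin(55°) = 0.81915
Real = 8.7758*0.57358 = 5.0336
Imag = 8.7758*0.81915 = 7.1887

5.0336 + 7.1887i


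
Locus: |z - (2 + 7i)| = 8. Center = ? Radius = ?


|z - z0| = r is a circle with center z0 and radius r.
Center = (2, 7), radius = 8

Circle with center (2, 7) and radius 8


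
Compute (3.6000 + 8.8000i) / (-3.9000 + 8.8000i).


Conjugate of z2 = -3.9000 - 8.8000i
Numerator: (3.6000 + 8.8000i)(-3.9000 - 8.8000i) = 63.4000 - 66.0000i
Denominator: (-3.9)^2 + 8.8^2 = 92.65
Result = (63.4000 - 66.0000i)/92.65

0.6843 - 0.7124i


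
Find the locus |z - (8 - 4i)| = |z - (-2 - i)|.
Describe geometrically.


Equal distances means the locus is the perpendicular bisector of z1 and z2.
Midpoint = ((8+(-2))/2, (-4+(-1))/2) = (3.0000, -2.5000)

Perpendicular bisector through (3.0000, -2.5000)


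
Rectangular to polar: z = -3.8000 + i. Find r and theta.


r = sqrt(14.44+1) = sqrt(15.44) = 3.9294
theta = atan2(1, -3.8) = 165.2564 degrees

r = 3.9294, theta = 165.2564 degrees


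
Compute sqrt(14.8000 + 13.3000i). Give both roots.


|z| = sqrt(219.04+176.89) = 19.8980
sqrt((|z|+a)/2) = sqrt((19.8980+14.8)/2) = sqrt(17.3490) = 4.1652
sqrt((|z|-a)/2) = sqrt((19.8980-14.8)/2) = sqrt(2.5490) = 1.5966

±(4.1652 + 1.5966i) i.e. 4.1652 + 1.5966i and -4.1652 - 1.5966i


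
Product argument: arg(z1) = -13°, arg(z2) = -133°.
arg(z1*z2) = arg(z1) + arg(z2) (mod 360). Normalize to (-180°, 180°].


arg(z1*z2) = -13° - 133° = -146°
Normalized to (-180°, 180°]: -146°

-146°


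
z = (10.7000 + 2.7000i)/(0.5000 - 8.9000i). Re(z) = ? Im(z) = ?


Multiply by conjugate: (10.7000 + 2.7000i)(0.5000 + 8.9000i) / (0.5^2 + (-8.9)^2)
Numerator real = 10.7*0.5 + 2.7*(-8.9) = -18.68
Numerator imag = 2.7*0.5 - 10.7*(-8.9) = 96.58
Denominator = 79.46
Re(z) = -18.68/79.46 = -0.2351
Im(z) = 96.58/79.46 = 1.2155

Re(z) = -0.2351, Im(z) = 1.2155


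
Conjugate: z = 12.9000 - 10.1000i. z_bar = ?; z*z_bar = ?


z_bar = 12.9000 + 10.1000i
z*z_bar = 12.9^2 + (-10.1)^2 = 166.41 + 102.01 = 268.42

z_bar = 12.9000 + 10.1000i, z*z_bar = 268.42


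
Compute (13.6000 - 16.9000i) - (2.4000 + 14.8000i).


Real: 13.6 - 2.4 = 11.2
Imag: -16.9 - 14.8 = -31.7

11.2000 - 31.7000i


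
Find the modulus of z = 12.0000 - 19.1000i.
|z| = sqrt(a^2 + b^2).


|z| = sqrt(12^2 + (-19.1)^2) = sqrt(144 + 364.81) = sqrt(508.81) = 22.5568

|z| = 22.5568


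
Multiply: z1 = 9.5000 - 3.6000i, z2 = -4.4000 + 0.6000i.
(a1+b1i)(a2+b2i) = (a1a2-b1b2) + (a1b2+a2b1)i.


Real = 9.5*(-4.4) - (-3.6)*0.6 = -41.8 - (-2.16) = -39.64
Imag = 9.5*0.6 - (4.4)*(-3.6) = 5.7 + 15.84 = 21.54

-39.6400 + 21.5400i


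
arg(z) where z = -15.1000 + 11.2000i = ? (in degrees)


Re = -15.1, Im = 11.2
arg = atan2(11.2, -15.1) = 143.4349 degrees

arg(z) = 143.4349 degrees


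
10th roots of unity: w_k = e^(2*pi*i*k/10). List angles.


The 10th roots of unity are cis(360k/10°) for k=0..9
Angle step = 360/10 = 36°
Primitive root: cis(36°)
Primitive root = 0.8090 + 0.5878i

10 roots at angles: 0°, 36°, 72°, 108°, 144°, 180°, 216°, 252°, 288°, 324°


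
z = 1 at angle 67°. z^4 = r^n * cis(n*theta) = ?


r^4 = 1^4 = 1
n*theta = 4*67° = 268° = 268° (mod 360)
a = 1*cos(268°) = -0.0349
b = 1*sin(268°) = -0.9994

1 cis(268°) = -0.0349 - 0.9994i


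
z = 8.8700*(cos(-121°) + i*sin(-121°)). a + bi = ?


a = 8.8700*cos(-121°) = 8.8700*(-0.51504) = -4.5684
b = 8.8700*sin(-121°) = 8.8700*(-0.85717) = -7.6031

-4.5684 - 7.6031i


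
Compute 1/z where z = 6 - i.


|z|^2 = 36+1 = 37
1/z = (6 + 1i)/37

1/z = 0.1622 + 0.0270i


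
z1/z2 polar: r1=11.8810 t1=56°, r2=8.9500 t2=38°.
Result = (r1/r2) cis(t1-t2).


r = 11.8810 / 8.9500 = 1.3275
theta = 56° - 38° = 18° = 18° (mod 360)

1.3275 cis(18°)


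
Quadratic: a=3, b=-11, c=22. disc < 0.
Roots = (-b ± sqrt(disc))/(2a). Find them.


disc = (-11)^2 - 4*3*22 = 121 - 264 = -143
sqrt(|disc|) = sqrt(143) = 11.9583
Real part = 11/(2*3) = 1.8333
Imag part = 11.9583/(2*3) = 1.9930

1.8333 ± 1.9930i


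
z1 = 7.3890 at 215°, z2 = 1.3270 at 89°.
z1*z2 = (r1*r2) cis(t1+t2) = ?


r = 7.3890 * 1.3270 = 9.8052
theta = 215° + 89° = 304° = 304° (mod 360)

9.8052 cis(304°)


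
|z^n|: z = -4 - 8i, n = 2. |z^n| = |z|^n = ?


|z| = sqrt(16+64) = sqrt(80) = 8.9443
|z^2| = |z|^2 = (sqrt(80))^2 = 80

|z^2| = 80


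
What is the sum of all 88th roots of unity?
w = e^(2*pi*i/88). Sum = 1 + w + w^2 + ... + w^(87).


The sum of all 88th roots of unity is 0.
Geometric series: (1 - w^88)/(1 - w) = (1-1)/(1-w) = 0 since w^88 = 1, w ≠ 1.
Alternatively: coefficient of z^87 in z^88 - 1 is 0.

0


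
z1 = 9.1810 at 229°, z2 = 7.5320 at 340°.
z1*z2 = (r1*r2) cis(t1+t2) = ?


r = 9.1810 * 7.5320 = 69.1513
theta = 229° + 340° = 569° = 209° (mod 360)

69.1513 cis(209°)


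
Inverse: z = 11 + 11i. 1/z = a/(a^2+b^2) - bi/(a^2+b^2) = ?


|z|^2 = 121+121 = 242
1/z = (11 - 11i)/242

1/z = 0.0455 - 0.0455i


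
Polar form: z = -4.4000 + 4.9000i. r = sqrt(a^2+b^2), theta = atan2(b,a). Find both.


r = sqrt(19.36+24.01) = sqrt(43.37) = 6.5856
theta = atan2(4.9, -4.4) = 131.9225 degrees

r = 6.5856, theta = 131.9225 degrees


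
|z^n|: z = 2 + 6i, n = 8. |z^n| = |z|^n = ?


|z| = sqrt(4+36) = sqrt(40) = 6.3246
|z^8| = |z|^8 = (sqrt(40))^8 = 40^4 = 2560000

|z^8| = 2560000


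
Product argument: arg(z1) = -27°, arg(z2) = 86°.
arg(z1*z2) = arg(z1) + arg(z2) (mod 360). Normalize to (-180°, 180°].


arg(z1*z2) = -27° + 86° = 59°
Normalized to (-180°, 180°]: 59°

59°


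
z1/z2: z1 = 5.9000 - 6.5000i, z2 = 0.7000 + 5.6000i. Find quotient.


Conjugate of z2 = 0.7000 - 5.6000i
Numerator: (5.9000 - 6.5000i)(0.7000 - 5.6000i) = -32.2700 - 37.5900i
Denominator: 0.7^2 + 5.6^2 = 31.85
Result = (-32.2700 - 37.5900i)/31.85

-1.0132 - 1.1802i


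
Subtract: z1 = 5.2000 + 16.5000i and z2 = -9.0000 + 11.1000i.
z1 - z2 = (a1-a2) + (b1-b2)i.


Real: 5.2 + 9 = 14.2
Imag: 16.5 - 11.1 = 5.4

14.2000 + 5.4000i


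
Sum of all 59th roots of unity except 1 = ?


With w = e^(2*pi*i/59), all 59 of the 59th roots of unity w^0 = 1, w, ..., w^(58) sum to 0: 1 + w + ... + w^(58) = (1 - w^59)/(1 - w) = 0 since w^59 = 1, w ≠ 1.
Removing the root 1: w + w^2 + ... + w^(58) = 0 - 1 = -1

Sum = -1


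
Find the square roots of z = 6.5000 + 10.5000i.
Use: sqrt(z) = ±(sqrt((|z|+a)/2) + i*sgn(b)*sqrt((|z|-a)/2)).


|z| = sqrt(42.25+110.25) = 12.3491
sqrt((|z|+a)/2) = sqrt((12.3491+6.5)/2) = sqrt(9.4245) = 3.0699
sqrt((|z|-a)/2) = sqrt((12.3491-6.5)/2) = sqrt(2.9245) = 1.7101

±(3.0699 + 1.7101i) i.e. 3.0699 + 1.7101i and -3.0699 - 1.7101i


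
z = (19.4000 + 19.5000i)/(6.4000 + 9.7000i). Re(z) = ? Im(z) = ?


Multiply by conjugate: (19.4000 + 19.5000i)(6.4000 - 9.7000i) / (6.4^2 + 9.7^2)
Numerator real = 19.4*6.4 + 19.5*9.7 = 313.31
Numerator imag = 19.5*6.4 - 19.4*9.7 = -63.38
Denominator = 135.05
Re(z) = 313.31/135.05 = 2.3200
Im(z) = -63.38/135.05 = -0.4693

Re(z) = 2.3200, Im(z) = -0.4693


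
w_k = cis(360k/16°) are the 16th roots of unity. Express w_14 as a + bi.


Angle = 360*14/16 = 315°
a = cos(315°) = 0.7071
b = sin(315°) = -0.7071

0.7071 - 0.7071i


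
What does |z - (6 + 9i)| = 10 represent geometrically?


|z - z0| = r is a circle with center z0 and radius r.
Center = (6, 9), radius = 10

Circle with center (6, 9) and radius 10


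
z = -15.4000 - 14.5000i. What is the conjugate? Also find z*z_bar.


z_bar = -15.4000 + 14.5000i
z*z_bar = (-15.4)^2 + (-14.5)^2 = 237.16 + 210.25 = 447.41

z_bar = -15.4000 + 14.5000i, z*z_bar = 447.41


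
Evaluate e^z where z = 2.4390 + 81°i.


e^2.4390 = 11.4616
cos(81°) = 0.156434
sin(81°) = 0.98769
Real = 11.4616*0.156434 = 1.7930
Imag = 11.4616*0.98769 = 11.3205

1.7930 + 11.3205i


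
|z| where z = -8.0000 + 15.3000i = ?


|z| = sqrt((-8)^2 + 15.3^2) = sqrt(64 + 234.09) = sqrt(298.09) = 17.2653

|z| = 17.2653


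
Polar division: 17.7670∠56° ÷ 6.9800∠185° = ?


r = 17.7670 / 6.9800 = 2.5454
theta = 56° - 185° = -129° = 231° (mod 360)

2.5454 cis(231°)


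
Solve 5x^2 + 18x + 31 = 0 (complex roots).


disc = 18^2 - 4*5*31 = 324 - 620 = -296
sqrt(|disc|) = sqrt(296) = 17.2047
Real part = -18/(2*5) = -1.8000
Imag part = 17.2047/(2*5) = 1.7205

-1.8000 ± 1.7205i


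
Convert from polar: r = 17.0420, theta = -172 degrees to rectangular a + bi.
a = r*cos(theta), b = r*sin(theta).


a = 17.0420*cos(-172°) = 17.0420*(-0.990268) = -16.8761
b = 17.0420*sin(-172°) = 17.0420*(-0.139173) = -2.3718

-16.8761 - 2.3718i


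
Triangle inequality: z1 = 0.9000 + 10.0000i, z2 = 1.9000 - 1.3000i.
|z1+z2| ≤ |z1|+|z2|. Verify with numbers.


|z1| = sqrt(0.9^2 + 10^2) = sqrt(100.81) = 10.0404
|z2| = sqrt(1.9^2 + (-1.3)^2) = sqrt(5.3) = 2.3022
z1+z2 = 2.8000 + 8.7000i
|z1+z2| = sqrt(83.53) = 9.1395
|z1|+|z2| = 10.0404 + 2.3022 = 12.3426

|z1+z2| = 9.1395 ≤ |z1|+|z2| = 12.3426 (verified)


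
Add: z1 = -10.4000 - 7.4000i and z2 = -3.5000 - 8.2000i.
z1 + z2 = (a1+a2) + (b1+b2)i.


Real: -10.4 - 3.5 = -13.9
Imag: -7.4 - 8.2 = -15.6

-13.9000 - 15.6000i


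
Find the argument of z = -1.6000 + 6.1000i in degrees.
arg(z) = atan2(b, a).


Re = -1.6, Im = 6.1
arg = atan2(6.1, -1.6) = 104.6973 degrees

arg(z) = 104.6973 degrees


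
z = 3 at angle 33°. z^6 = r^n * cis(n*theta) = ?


r^6 = 3^6 = 729
n*theta = 6*33° = 198° = 198° (mod 360)
a = 729*cos(198°) = -693.3202
b = 729*sin(198°) = -225.2734

729 cis(198°) = -693.3202 - 225.2734i


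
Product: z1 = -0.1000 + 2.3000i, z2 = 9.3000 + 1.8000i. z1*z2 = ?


Real = -0.1*9.3 - 2.3*1.8 = -0.93 - 4.14 = -5.07
Imag = -0.1*1.8 + 9.3*2.3 = -0.18 + 21.39 = 21.21

-5.0700 + 21.2100i


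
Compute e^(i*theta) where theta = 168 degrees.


cos(168°) = -0.9781
sin(168°) = 0.2079

e^(i*168°) = -0.9781 + 0.2079i


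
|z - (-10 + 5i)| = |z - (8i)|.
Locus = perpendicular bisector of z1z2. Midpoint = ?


Equal distances means the locus is the perpendicular bisector of z1 and z2.
Midpoint = ((-10+0)/2, (5+8)/2) = (-5.0000, 6.5000)

Perpendicular bisector through (-5.0000, 6.5000)


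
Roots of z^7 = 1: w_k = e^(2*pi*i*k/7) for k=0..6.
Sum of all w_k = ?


The sum of all 7th roots of unity is 0.
Geometric series: (1 - w^7)/(1 - w) = (1-1)/(1-w) = 0 since w^7 = 1, w ≠ 1.
Alternatively: coefficient of z^6 in z^7 - 1 is 0.

0


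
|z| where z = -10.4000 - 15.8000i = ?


|z| = sqrt((-10.4)^2 + (-15.8)^2) = sqrt(108.16 + 249.64) = sqrt(357.8) = 18.9156

|z| = 18.9156


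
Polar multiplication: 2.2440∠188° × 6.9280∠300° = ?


r = 2.2440 * 6.9280 = 15.5464
theta = 188° + 300° = 488° = 128° (mod 360)

15.5464 cis(128°)


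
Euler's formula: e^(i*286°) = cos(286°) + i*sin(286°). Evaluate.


cos(286°) = 0.2756
sin(286°) = -0.9613

e^(i*286°) = 0.2756 - 0.9613i


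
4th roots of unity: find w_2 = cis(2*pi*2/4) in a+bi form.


Angle = 360*2/4 = 180°
a = cos(180°) = -1.0000
b = sin(180°) = 0

-1.0000 + 0i


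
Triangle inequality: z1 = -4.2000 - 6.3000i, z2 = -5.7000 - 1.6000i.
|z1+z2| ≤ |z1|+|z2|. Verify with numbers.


|z1| = sqrt((-4.2)^2 + (-6.3)^2) = sqrt(57.33) = 7.5717
|z2| = sqrt((-5.7)^2 + (-1.6)^2) = sqrt(35.05) = 5.9203
z1+z2 = -9.9000 - 7.9000i
|z1+z2| = sqrt(160.42) = 12.6657
|z1|+|z2| = 7.5717 + 5.9203 = 13.4920

|z1+z2| = 12.6657 ≤ |z1|+|z2| = 13.4920 (verified)


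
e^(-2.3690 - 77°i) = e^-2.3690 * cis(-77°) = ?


e^-2.3690 = 0.09357
cos(-77°) = 0.22495
sin(-77°) = -0.9744
Real = 0.09357*0.22495 = 0.0210
Imag = 0.09357*(-0.9744) = -0.0912

0.0210 - 0.0912i


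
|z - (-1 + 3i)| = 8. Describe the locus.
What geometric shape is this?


|z - z0| = r is a circle with center z0 and radius r.
Center = (-1, 3), radius = 8

Circle with center (-1, 3) and radius 8


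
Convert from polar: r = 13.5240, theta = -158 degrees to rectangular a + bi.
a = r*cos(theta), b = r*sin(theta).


a = 13.5240*cos(-158°) = 13.5240*(-0.92718) = -12.5392
b = 13.5240*sin(-158°) = 13.5240*(-0.37461) = -5.0662

-12.5392 - 5.0662i


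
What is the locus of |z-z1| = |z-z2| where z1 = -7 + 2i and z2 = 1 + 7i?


Equal distances means the locus is the perpendicular bisector of z1 and z2.
Midpoint = ((-7+1)/2, (2+7)/2) = (-3.0000, 4.5000)

Perpendicular bisector through (-3.0000, 4.5000)


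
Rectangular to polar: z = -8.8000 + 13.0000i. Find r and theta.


r = sqrt(77.44+169) = sqrt(246.44) = 15.6984
theta = atan2(13, -8.8) = 124.0950 degrees

r = 15.6984, theta = 124.0950 degrees


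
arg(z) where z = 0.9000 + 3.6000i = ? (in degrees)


Re = 0.9, Im = 3.6
arg = atan2(3.6, 0.9) = 75.9638 degrees

arg(z) = 75.9638 degrees


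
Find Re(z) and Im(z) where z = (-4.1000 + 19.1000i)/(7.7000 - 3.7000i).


Multiply by conjugate: (-4.1000 + 19.1000i)(7.7000 + 3.7000i) / (7.7^2 + (-3.7)^2)
Numerator real = -4.1*7.7 + 19.1*(-3.7) = -102.24
Numerator imag = 19.1*7.7 - (-4.1)*(-3.7) = 131.9
Denominator = 72.98
Re(z) = -102.24/72.98 = -1.4009
Im(z) = 131.9/72.98 = 1.8073

Re(z) = -1.4009, Im(z) = 1.8073


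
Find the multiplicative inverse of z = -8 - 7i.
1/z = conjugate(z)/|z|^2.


|z|^2 = 64+49 = 113
1/z = (-8 + 7i)/113

1/z = -0.0708 + 0.0619i


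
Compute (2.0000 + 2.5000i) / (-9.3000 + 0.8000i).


Conjugate of z2 = -9.3000 - 0.8000i
Numerator: (2.0000 + 2.5000i)(-9.3000 - 0.8000i) = -16.6000 - 24.8500i
Denominator: (-9.3)^2 + 0.8^2 = 87.13
Result = (-16.6000 - 24.8500i)/87.13

-0.1905 - 0.2852i


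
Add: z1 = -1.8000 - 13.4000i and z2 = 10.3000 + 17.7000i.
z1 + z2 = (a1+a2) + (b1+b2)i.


Real: -1.8 + 10.3 = 8.5
Imag: -13.4 + 17.7 = 4.3

8.5000 + 4.3000i


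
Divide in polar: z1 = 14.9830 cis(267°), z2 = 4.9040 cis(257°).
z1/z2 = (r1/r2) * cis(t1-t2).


r = 14.9830 / 4.9040 = 3.0553
theta = 267° - 257° = 10° = 10° (mod 360)

3.0553 cis(10°)


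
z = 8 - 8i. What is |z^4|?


|z| = sqrt(64+64) = sqrt(128) = 11.3137
|z^4| = |z|^4 = (sqrt(128))^4 = 128^2 = 16384

|z^4| = 16384


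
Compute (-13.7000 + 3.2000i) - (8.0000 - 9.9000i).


Real: -13.7 - 8 = -21.7
Imag: 3.2 + 9.9 = 13.1

-21.7000 + 13.1000i


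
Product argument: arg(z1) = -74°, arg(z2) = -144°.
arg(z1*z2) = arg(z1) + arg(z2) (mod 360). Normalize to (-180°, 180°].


arg(z1*z2) = -74° - 144° = -218°
Normalized to (-180°, 180°]: 142°

142°


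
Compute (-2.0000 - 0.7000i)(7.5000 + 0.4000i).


Real = -2*7.5 - (-0.7)*0.4 = -15 - (-0.28) = -14.72
Imag = -2*0.4 + 7.5*(-0.7) = -0.8 - (5.25) = -6.05

-14.7200 - 6.0500i


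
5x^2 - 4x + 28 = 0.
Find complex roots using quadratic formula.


disc = (-4)^2 - 4*5*28 = 16 - 560 = -544
sqrt(|disc|) = sqrt(544) = 23.3238
Real part = 4/(2*5) = 0.4000
Imag part = 23.3238/(2*5) = 2.3324

0.4000 ± 2.3324i


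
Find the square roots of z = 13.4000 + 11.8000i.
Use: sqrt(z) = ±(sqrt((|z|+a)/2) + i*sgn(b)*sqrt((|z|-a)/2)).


|z| = sqrt(179.56+139.24) = 17.8550
sqrt((|z|+a)/2) = sqrt((17.8550+13.4)/2) = sqrt(15.6275) = 3.9532
sqrt((|z|-a)/2) = sqrt((17.8550-13.4)/2) = sqrt(2.2275) = 1.4925

±(3.9532 + 1.4925i) i.e. 3.9532 + 1.4925i and -3.9532 - 1.4925i


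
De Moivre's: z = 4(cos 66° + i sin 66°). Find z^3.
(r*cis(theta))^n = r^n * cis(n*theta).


r^3 = 4^3 = 64
n*theta = 3*66° = 198° = 198° (mod 360)
a = 64*cos(198°) = -60.8676
b = 64*sin(198°) = -19.7771

64 cis(198°) = -60.8676 - 19.7771i


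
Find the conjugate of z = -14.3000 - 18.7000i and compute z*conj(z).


z_bar = -14.3000 + 18.7000i
z*z_bar = (-14.3)^2 + (-18.7)^2 = 204.49 + 349.69 = 554.18

z_bar = -14.3000 + 18.7000i, z*z_bar = 554.18


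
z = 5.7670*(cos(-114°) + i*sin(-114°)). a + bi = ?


a = 5.7670*cos(-114°) = 5.7670*(-0.40674) = -2.3457
b = 5.7670*sin(-114°) = 5.7670*(-0.91355) = -5.2684

-2.3457 - 5.2684i


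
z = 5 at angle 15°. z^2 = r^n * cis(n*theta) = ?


r^2 = 5^2 = 25
n*theta = 2*15° = 30° = 30° (mod 360)
a = 25*cos(30°) = 21.6506
b = 25*sin(30°) = 12.5000

25 cis(30°) = 21.6506 + 12.5000i


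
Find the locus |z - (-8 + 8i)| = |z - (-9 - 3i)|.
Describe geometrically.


Equal distances means the locus is the perpendicular bisector of z1 and z2.
Midpoint = ((-8+(-9))/2, (8+(-3))/2) = (-8.5000, 2.5000)

Perpendicular bisector through (-8.5000, 2.5000)


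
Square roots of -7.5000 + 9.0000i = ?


|z| = sqrt(56.25+81) = 11.7154
sqrt((|z|+a)/2) = sqrt((11.7154+(-7.5))/2) = sqrt(2.1077) = 1.4518
sqrt((|z|-a)/2) = sqrt((11.7154-(-7.5))/2) = sqrt(9.6077) = 3.0996

±(1.4518 + 3.0996i) i.e. 1.4518 + 3.0996i and -1.4518 - 3.0996i


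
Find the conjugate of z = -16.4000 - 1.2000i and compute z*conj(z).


z_bar = -16.4000 + 1.2000i
z*z_bar = (-16.4)^2 + (-1.2)^2 = 268.96 + 1.44 = 270.4

z_bar = -16.4000 + 1.2000i, z*z_bar = 270.4


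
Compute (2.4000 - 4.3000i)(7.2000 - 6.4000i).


Real = 2.4*7.2 - (-4.3)*(-6.4) = 17.28 - 27.52 = -10.24
Imag = 2.4*(-6.4) + 7.2*(-4.3) = -15.36 - (30.96) = -46.32

-10.2400 - 46.3200i


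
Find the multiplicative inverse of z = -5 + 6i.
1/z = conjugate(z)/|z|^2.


|z|^2 = 25+36 = 61
1/z = (-5 - 6i)/61

1/z = -0.0820 - 0.0984i


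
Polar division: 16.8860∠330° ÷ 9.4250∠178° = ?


r = 16.8860 / 9.4250 = 1.7916
theta = 330° - 178° = 152° = 152° (mod 360)

1.7916 cis(152°)


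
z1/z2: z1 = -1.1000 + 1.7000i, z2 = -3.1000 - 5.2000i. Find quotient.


Conjugate of z2 = -3.1000 + 5.2000i
Numerator: (-1.1000 + 1.7000i)(-3.1000 + 5.2000i) = -5.4300 - 10.9900i
Denominator: (-3.1)^2 + (-5.2)^2 = 36.65
Result = (-5.4300 - 10.9900i)/36.65

-0.1482 - 0.2999i


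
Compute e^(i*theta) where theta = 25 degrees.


cos(25°) = 0.9063
sin(25°) = 0.4226

e^(i*25°) = 0.9063 + 0.4226i


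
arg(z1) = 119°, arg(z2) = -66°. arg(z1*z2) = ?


arg(z1*z2) = 119° - 66° = 53°
Normalized to (-180°, 180°]: 53°

53°


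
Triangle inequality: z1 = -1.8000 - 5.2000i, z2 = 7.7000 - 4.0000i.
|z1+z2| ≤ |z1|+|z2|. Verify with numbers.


|z1| = sqrt((-1.8)^2 + (-5.2)^2) = sqrt(30.28) = 5.5027
|z2| = sqrt(7.7^2 + (-4)^2) = sqrt(75.29) = 8.6770
z1+z2 = 5.9000 - 9.2000i
|z1+z2| = sqrt(119.45) = 10.9293
|z1|+|z2| = 5.5027 + 8.6770 = 14.1797

|z1+z2| = 10.9293 ≤ |z1|+|z2| = 14.1797 (verified)


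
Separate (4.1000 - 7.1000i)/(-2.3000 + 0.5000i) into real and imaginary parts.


Multiply by conjugate: (4.1000 - 7.1000i)(-2.3000 - 0.5000i) / ((-2.3)^2 + 0.5^2)
Numerator real = 4.1*(-2.3) - (7.1)*0.5 = -12.98
Numerator imag = -7.1*(-2.3) - 4.1*0.5 = 14.28
Denominator = 5.54
Re(z) = -12.98/5.54 = -2.3430
Im(z) = 14.28/5.54 = 2.5776

Re(z) = -2.3430, Im(z) = 2.5776


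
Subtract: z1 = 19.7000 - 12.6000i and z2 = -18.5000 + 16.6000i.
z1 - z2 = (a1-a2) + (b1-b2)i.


Real: 19.7 + 18.5 = 38.2
Imag: -12.6 - 16.6 = -29.2

38.2000 - 29.2000i


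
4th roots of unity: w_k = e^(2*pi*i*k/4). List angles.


The 4th roots of unity are cis(360k/4°) for k=0..3
Angle step = 360/4 = 90°
Primitive root: cis(90°)
Primitive root = 0 + 1.0000i

4 roots at angles: 0°, 90°, 180°, 270°


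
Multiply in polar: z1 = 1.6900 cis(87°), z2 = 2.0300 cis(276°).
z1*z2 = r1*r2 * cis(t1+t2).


r = 1.6900 * 2.0300 = 3.4307
theta = 87° + 276° = 363° = 3° (mod 360)

3.4307 cis(3°)


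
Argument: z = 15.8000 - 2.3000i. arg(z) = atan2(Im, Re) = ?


Re = 15.8, Im = -2.3
arg = atan2(-2.3, 15.8) = -8.2823 degrees

arg(z) = -8.2823 degrees


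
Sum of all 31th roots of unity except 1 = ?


With w = e^(2*pi*i/31), all 31 of the 31th roots of unity w^0 = 1, w, ..., w^(30) sum to 0: 1 + w + ... + w^(30) = (1 - w^31)/(1 - w) = 0 since w^31 = 1, w ≠ 1.
Removing the root 1: w + w^2 + ... + w^(30) = 0 - 1 = -1

Sum = -1


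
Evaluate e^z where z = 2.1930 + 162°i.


e^2.1930 = 8.96206
cos(162°) = -0.951057
sin(162°) = 0.309017
Real = 8.96206*(-0.951057) = -8.5234
Imag = 8.96206*0.309017 = 2.7694

-8.5234 + 2.7694i


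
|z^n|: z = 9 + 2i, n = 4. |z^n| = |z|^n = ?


|z| = sqrt(81+4) = sqrt(85) = 9.2195
|z^4| = |z|^4 = (sqrt(85))^4 = 85^2 = 7225

|z^4| = 7225


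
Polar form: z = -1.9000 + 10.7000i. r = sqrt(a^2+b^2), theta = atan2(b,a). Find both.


r = sqrt(3.61+114.49) = sqrt(118.1) = 10.8674
theta = atan2(10.7, -1.9) = 100.0691 degrees

r = 10.8674, theta = 100.0691 degrees


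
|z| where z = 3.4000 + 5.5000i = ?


|z| = sqrt(3.4^2 + 5.5^2) = sqrt(11.56 + 30.25) = sqrt(41.81) = 6.4661

|z| = 6.4661


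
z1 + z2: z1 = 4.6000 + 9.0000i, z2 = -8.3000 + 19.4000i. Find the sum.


Real: 4.6 - 8.3 = -3.7
Imag: 9 + 19.4 = 28.4

-3.7000 + 28.4000i


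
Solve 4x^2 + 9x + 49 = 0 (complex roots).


disc = 9^2 - 4*4*49 = 81 - 784 = -703
sqrt(|disc|) = sqrt(703) = 26.5141
Real part = -9/(2*4) = -1.1250
Imag part = 26.5141/(2*4) = 3.3143

-1.1250 ± 3.3143i


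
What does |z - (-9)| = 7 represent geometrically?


|z - z0| = r is a circle with center z0 and radius r.
Center = (-9, 0), radius = 7

Circle with center (-9, 0) and radius 7


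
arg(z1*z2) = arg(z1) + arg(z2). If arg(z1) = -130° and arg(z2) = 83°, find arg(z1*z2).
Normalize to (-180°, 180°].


arg(z1*z2) = -130° + 83° = -47°
Normalized to (-180°, 180°]: -47°

-47°


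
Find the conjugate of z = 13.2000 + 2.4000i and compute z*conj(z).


z_bar = 13.2000 - 2.4000i
z*z_bar = 13.2^2 + 2.4^2 = 174.24 + 5.76 = 180

z_bar = 13.2000 - 2.4000i, z*z_bar = 180


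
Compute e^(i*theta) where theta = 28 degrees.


cos(28°) = 0.8829
sin(28°) = 0.4695

e^(i*28°) = 0.8829 + 0.4695i


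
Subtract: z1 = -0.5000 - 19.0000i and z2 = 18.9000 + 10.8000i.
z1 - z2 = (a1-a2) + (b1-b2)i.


Real: -0.5 - 18.9 = -19.4
Imag: -19 - 10.8 = -29.8

-19.4000 - 29.8000i


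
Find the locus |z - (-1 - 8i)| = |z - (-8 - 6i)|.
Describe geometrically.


Equal distances means the locus is the perpendicular bisector of z1 and z2.
Midpoint = ((-1+(-8))/2, (-8+(-6))/2) = (-4.5000, -7.0000)

Perpendicular bisector through (-4.5000, -7.0000)


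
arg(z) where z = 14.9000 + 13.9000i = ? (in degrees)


Re = 14.9, Im = 13.9
arg = atan2(13.9, 14.9) = 43.0114 degrees

arg(z) = 43.0114 degrees


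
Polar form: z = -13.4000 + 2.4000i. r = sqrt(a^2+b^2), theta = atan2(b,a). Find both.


r = sqrt(179.56+5.76) = sqrt(185.32) = 13.6132
theta = atan2(2.4, -13.4) = 169.8457 degrees

r = 13.6132, theta = 169.8457 degrees


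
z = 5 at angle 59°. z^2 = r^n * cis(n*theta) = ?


r^2 = 5^2 = 25
n*theta = 2*59° = 118° = 118° (mod 360)
a = 25*cos(118°) = -11.7368
b = 25*sin(118°) = 22.0737

25 cis(118°) = -11.7368 + 22.0737i


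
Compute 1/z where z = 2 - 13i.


|z|^2 = 4+169 = 173
1/z = (2 + 13i)/173

1/z = 0.0116 + 0.0751i


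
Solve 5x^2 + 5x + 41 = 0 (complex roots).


disc = 5^2 - 4*5*41 = 25 - 820 = -795
sqrt(|disc|) = sqrt(795) = 28.1957
Real part = -5/(2*5) = -0.5000
Imag part = 28.1957/(2*5) = 2.8196

-0.5000 ± 2.8196i


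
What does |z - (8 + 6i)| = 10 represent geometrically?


|z - z0| = r is a circle with center z0 and radius r.
Center = (8, 6), radius = 10

Circle with center (8, 6) and radius 10


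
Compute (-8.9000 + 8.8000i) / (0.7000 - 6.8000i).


Conjugate of z2 = 0.7000 + 6.8000i
Numerator: (-8.9000 + 8.8000i)(0.7000 + 6.8000i) = -66.0700 - 54.3600i
Denominator: 0.7^2 + (-6.8)^2 = 46.73
Result = (-66.0700 - 54.3600i)/46.73

-1.4139 - 1.1633i


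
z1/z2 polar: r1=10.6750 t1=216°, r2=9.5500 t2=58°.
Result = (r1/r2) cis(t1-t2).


r = 10.6750 / 9.5500 = 1.1178
theta = 216° - 58° = 158° = 158° (mod 360)

1.1178 cis(158°)


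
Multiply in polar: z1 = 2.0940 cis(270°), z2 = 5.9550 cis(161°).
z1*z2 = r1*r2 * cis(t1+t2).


r = 2.0940 * 5.9550 = 12.4698
theta = 270° + 161° = 431° = 71° (mod 360)

12.4698 cis(71°)


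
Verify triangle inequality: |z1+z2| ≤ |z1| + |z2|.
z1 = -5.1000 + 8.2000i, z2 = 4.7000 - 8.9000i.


|z1| = sqrt((-5.1)^2 + 8.2^2) = sqrt(93.25) = 9.6566
|z2| = sqrt(4.7^2 + (-8.9)^2) = sqrt(101.3) = 10.0648
z1+z2 = -0.4000 - 0.7000i
|z1+z2| = sqrt(0.65) = 0.8062
|z1|+|z2| = 9.6566 + 10.0648 = 19.7214

|z1+z2| = 0.8062 ≤ |z1|+|z2| = 19.7214 (verified)


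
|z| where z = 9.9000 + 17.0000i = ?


|z| = sqrt(9.9^2 + 17^2) = sqrt(98.01 + 289) = sqrt(387.01) = 19.6726

|z| = 19.6726


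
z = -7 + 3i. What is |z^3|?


|z| = sqrt(49+9) = sqrt(58) = 7.6158
|z^3| = |z|^3 = (sqrt(58))^3 = 58*sqrt(58)

|z^3| = 58*sqrt(58) ≈ 441.7148


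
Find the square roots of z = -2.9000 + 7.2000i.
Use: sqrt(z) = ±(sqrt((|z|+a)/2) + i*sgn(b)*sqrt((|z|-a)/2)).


|z| = sqrt(8.41+51.84) = 7.7621
sqrt((|z|+a)/2) = sqrt((7.7621+(-2.9))/2) = sqrt(2.4310) = 1.5592
sqrt((|z|-a)/2) = sqrt((7.7621-(-2.9))/2) = sqrt(5.3310) = 2.3089

±(1.5592 + 2.3089i) i.e. 1.5592 + 2.3089i and -1.5592 - 2.3089i


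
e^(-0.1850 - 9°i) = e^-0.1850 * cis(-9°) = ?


e^-0.1850 = 0.8311
cos(-9°) = 0.9877
sin(-9°) = -0.1564
Real = 0.8311*0.9877 = 0.8209
Imag = 0.8311*(-0.1564) = -0.1300

0.8209 - 0.1300i


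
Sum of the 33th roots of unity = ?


The sum of all 33th roots of unity is 0.
Geometric series: (1 - w^33)/(1 - w) = (1-1)/(1-w) = 0 since w^33 = 1, w ≠ 1.
Alternatively: coefficient of z^32 in z^33 - 1 is 0.

0


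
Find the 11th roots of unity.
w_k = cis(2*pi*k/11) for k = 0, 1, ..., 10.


The 11th roots of unity are cis(360k/11°) for k=0..10
Angle step = 360/11 = 32.7273°
Primitive root: cis(32.7273°)
Primitive root = 0.8413 + 0.5406i

11 roots at angles: 0°, 32.7273°, 65.4545°, 98.1818°, 130.9091°, 163.6364°, 196.3636°, 229.0909°, 261.8182°, 294.5455°, 327.2727°


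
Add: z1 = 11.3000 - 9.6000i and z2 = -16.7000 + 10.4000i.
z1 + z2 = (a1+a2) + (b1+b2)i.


Real: 11.3 - 16.7 = -5.4
Imag: -9.6 + 10.4 = 0.8

-5.4000 + 0.8000i


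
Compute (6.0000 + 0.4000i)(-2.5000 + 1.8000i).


Real = 6*(-2.5) - 0.4*1.8 = -15 - 0.72 = -15.72
Imag = 6*1.8 - (2.5)*0.4 = 10.8 - (1) = 9.8

-15.7200 + 9.8000i


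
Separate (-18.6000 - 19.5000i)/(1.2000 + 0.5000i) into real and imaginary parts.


Multiply by conjugate: (-18.6000 - 19.5000i)(1.2000 - 0.5000i) / (1.2^2 + 0.5^2)
Numerator real = -18.6*1.2 - (19.5)*0.5 = -32.07
Numerator imag = -19.5*1.2 - (-18.6)*0.5 = -14.1
Denominator = 1.69
Re(z) = -32.07/1.69 = -18.9763
Im(z) = -14.1/1.69 = -8.3432

Re(z) = -18.9763, Im(z) = -8.3432


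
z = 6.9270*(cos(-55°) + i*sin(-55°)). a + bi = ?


a = 6.9270*cos(-55°) = 6.9270*0.57358 = 3.9732
b = 6.9270*sin(-55°) = 6.9270*(-0.81915) = -5.6743

3.9732 - 5.6743i


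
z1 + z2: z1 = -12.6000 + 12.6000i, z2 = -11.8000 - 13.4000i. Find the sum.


Real: -12.6 - 11.8 = -24.4
Imag: 12.6 - 13.4 = -0.8

-24.4000 - 0.8000i


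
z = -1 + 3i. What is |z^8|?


|z| = sqrt(1+9) = sqrt(10) = 3.1623
|z^8| = |z|^8 = (sqrt(10))^8 = 10^4 = 10000

|z^8| = 10000


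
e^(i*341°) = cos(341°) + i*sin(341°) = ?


cos(341°) = 0.9455
sin(341°) = -0.3256

e^(i*341°) = 0.9455 - 0.3256i


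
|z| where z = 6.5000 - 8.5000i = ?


|z| = sqrt(6.5^2 + (-8.5)^2) = sqrt(42.25 + 72.25) = sqrt(114.5) = 10.7005

|z| = 10.7005


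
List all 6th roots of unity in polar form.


The 6th roots of unity are cis(360k/6°) for k=0..5
Angle step = 360/6 = 60°
Primitive root: cis(60°)
Primitive root = 0.5000 + 0.8660i

6 roots at angles: 0°, 60°, 120°, 180°, 240°, 300°


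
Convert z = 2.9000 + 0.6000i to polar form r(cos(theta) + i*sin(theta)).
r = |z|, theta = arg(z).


r = sqrt(8.41+0.36) = sqrt(8.77) = 2.9614
theta = atan2(0.6, 2.9) = 11.6894 degrees

r = 2.9614, theta = 11.6894 degrees


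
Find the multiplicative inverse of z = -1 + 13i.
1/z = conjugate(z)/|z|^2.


|z|^2 = 1+169 = 170
1/z = (-1 - 13i)/170

1/z = -0.0059 - 0.0765i


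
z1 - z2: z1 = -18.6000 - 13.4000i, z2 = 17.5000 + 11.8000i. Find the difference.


Real: -18.6 - 17.5 = -36.1
Imag: -13.4 - 11.8 = -25.2

-36.1000 - 25.2000i


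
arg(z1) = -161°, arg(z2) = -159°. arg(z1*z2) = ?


arg(z1*z2) = -161° - 159° = -320°
Normalized to (-180°, 180°]: 40°

40°


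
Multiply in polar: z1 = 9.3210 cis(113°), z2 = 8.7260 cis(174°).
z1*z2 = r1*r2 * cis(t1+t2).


r = 9.3210 * 8.7260 = 81.3350
theta = 113° + 174° = 287° = 287° (mod 360)

81.3350 cis(287°)


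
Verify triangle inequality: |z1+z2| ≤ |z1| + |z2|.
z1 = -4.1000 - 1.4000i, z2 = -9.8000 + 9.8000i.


|z1| = sqrt((-4.1)^2 + (-1.4)^2) = sqrt(18.77) = 4.3324
|z2| = sqrt((-9.8)^2 + 9.8^2) = sqrt(192.08) = 13.8593
z1+z2 = -13.9000 + 8.4000i
|z1+z2| = sqrt(263.77) = 16.2410
|z1|+|z2| = 4.3324 + 13.8593 = 18.1917

|z1+z2| = 16.2410 ≤ |z1|+|z2| = 18.1917 (verified)
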